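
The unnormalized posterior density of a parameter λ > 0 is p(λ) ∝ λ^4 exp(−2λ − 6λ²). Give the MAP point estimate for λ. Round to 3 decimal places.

λ̂_MAP = 0.500

ℓ'(λ) = 4/λ − 2 − 12λ. Setting this to zero and multiplying by λ: 12λ² + 2λ − 4 = 0.
λ = (−2 + √(2² + 4·12·4)) / (2·12) = (−2 + √196) / 24 = (−2 + 14)/24 = 1/2.
ℓ''(λ) = −4/λ² − 12 < 0, confirming a maximum.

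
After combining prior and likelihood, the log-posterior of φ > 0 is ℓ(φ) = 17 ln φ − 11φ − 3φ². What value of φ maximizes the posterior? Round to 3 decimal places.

ℓ'(φ) = 17/φ − 11 − 6φ. Setting this to zero and multiplying by φ: 6φ² + 11φ − 17 = 0.
φ = (−11 + √(11² + 4·6·17)) / (2·6) = (−11 + √529) / 12 = (−11 + 23)/12 = 1.
ℓ''(φ) = −17/φ² − 6 < 0, confirming a maximum.

φ̂_MAP = 1.000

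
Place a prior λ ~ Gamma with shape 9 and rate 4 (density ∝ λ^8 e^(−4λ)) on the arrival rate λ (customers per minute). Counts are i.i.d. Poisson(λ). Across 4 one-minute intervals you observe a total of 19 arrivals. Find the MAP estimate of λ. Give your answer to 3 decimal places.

Σxᵢ = 19, n = 4.
Posterior ∝ λ^8e^(−4λ) · λ^19e^(−4λ) = λ^27e^(−8λ), i.e. Gamma(shape=28, rate=8).
The mode of a Gamma(a, b) with a ≥ 1 (shape–rate) is (a−1)/b = 27/8 ≈ 3.375.

λ̂_MAP = 3.375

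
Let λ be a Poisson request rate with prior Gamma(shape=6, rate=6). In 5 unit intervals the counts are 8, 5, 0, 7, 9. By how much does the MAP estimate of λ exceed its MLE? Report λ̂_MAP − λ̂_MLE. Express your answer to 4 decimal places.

MAP − MLE = -2.7091

Σxᵢ = 29. Posterior is Gamma(35, 11); MAP = (35−1)/11 = 34/11 ≈ 3.09091.
MLE = x̄ = 29/5 ≈ 5.80000.
Difference = 34/11 − 29/5 = -149/55 ≈ -2.7091.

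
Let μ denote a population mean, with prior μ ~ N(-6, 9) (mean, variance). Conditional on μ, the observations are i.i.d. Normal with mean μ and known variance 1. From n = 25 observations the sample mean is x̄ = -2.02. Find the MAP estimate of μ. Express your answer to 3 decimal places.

μ̂_MAP = -2.038

n = 25, x̄ = -2.02.
For a Normal prior and Normal likelihood with known variance, the posterior is Normal; its mode equals its mean, the precision-weighted average.
Prior precision 1/σ₀² = 1/9; data precision n/σ² = 25/1 = 25.
μ̂ = ((1/9)·(-6) + 25·(-2.02)) / (1/9 + 25) = (-307/6)/(226/9) = -921/452 ≈ -2.038.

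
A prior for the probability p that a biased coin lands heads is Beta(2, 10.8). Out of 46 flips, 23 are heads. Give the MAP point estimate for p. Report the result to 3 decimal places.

p̂_MAP = 0.423

Prior: Beta(2, 10.8).
Data: 23 successes in 46 trials. The binomial likelihood contributes p^23(1−p)^23, so the posterior is Beta(2+23, 10.8+23) = Beta(25, 33.8).
For Beta(a, b) with a, b > 1 the mode is (a−1)/(a+b−2) = 24/56.8 ≈ 0.423.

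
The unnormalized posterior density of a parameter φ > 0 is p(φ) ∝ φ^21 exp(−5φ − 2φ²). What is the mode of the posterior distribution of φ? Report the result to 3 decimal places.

ℓ'(φ) = 21/φ − 5 − 4φ. Setting this to zero and multiplying by φ: 4φ² + 5φ − 21 = 0.
φ = (−5 + √(5² + 4·4·21)) / (2·4) = (−5 + √361) / 8 = (−5 + 19)/8 = 7/4.
ℓ''(φ) = −21/φ² − 4 < 0, confirming a maximum.

φ̂_MAP = 1.750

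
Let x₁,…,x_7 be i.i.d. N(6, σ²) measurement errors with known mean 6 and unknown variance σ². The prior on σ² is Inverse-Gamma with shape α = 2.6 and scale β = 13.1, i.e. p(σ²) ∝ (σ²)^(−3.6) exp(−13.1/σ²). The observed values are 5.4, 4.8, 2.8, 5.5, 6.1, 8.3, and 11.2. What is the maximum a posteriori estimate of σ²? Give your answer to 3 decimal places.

Sum of squared deviations about the known mean: SS = (5.4−6)² + (4.8−6)² + (2.8−6)² + (5.5−6)² + (6.1−6)² + (8.3−6)² + (11.2−6)² = 44.63.
The Normal likelihood contributes (σ²)^(−n/2) exp(−SS/(2σ²)), so the posterior is Inverse-Gamma(α + n/2, β + SS/2) = Inverse-Gamma(6.1, 35.415).
The mode of Inverse-Gamma(a, b) is b/(a+1) = 35.415/7.1 ≈ 4.988.

σ̂²_MAP = 4.988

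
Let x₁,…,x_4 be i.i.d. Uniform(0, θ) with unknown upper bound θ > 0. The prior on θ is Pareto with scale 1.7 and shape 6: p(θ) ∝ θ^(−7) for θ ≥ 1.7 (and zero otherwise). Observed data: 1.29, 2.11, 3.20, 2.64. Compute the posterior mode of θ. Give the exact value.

θ̂_MAP = 3.20

The Uniform(0, θ) likelihood is θ^(−n) for θ ≥ max(xᵢ), zero otherwise. Here max(xᵢ) = 3.20.
Posterior ∝ θ^(−7) · θ^(−4) = θ^(−11) on θ ≥ max(1.7, 3.20) = 3.20.
This density is strictly decreasing in θ, so the posterior mode lies at the lower boundary of the support.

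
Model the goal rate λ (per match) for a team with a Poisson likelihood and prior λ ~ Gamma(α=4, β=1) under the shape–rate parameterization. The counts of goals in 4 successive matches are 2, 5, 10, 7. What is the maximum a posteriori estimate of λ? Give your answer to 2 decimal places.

Σxᵢ = 2+5+10+7 = 24, with n = 4.
Posterior ∝ λ^3e^(−1λ) · λ^24e^(−4λ) = λ^27e^(−5λ), i.e. Gamma(shape=28, rate=5).
The mode of a Gamma(a, b) with a ≥ 1 (shape–rate) is (a−1)/b = 27/5 ≈ 5.40.

λ̂_MAP = 5.40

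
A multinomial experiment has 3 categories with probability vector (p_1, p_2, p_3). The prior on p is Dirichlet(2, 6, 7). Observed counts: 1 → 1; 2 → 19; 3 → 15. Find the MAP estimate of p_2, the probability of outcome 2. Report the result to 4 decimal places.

The posterior is Dirichlet(αᵢ + nᵢ) = Dirichlet(3, 25, 22).
For a Dirichlet(a₁,…,a_K) with all aᵢ > 1, the mode has j-th component (aⱼ − 1)/(Σaᵢ − K).
Here Σaᵢ = 50 and K = 3, so p_2 = (25 − 1)/(50 − 3) = 24/47 ≈ 0.5106.

MAP estimate: 0.5106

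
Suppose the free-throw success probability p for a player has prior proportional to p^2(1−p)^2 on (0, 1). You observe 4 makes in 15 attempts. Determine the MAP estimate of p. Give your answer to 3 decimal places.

p̂_MAP = 0.316

The prior density ∝ p^2(1−p)^2 is the kernel of Beta(3, 3).
Data: 4 successes in 15 trials. The binomial likelihood contributes p^4(1−p)^11, so the posterior is Beta(3+4, 3+11) = Beta(7, 14).
For Beta(a, b) with a, b > 1 the mode is (a−1)/(a+b−2) = 6/19 ≈ 0.316.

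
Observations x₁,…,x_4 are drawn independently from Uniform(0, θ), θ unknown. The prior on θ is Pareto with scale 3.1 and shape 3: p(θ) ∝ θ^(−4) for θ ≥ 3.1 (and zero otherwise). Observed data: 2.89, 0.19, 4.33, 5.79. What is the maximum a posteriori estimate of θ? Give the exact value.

θ̂_MAP = 5.79

The Uniform(0, θ) likelihood is θ^(−n) for θ ≥ max(xᵢ), zero otherwise. Here max(xᵢ) = 5.79.
Posterior ∝ θ^(−4) · θ^(−4) = θ^(−8) on θ ≥ max(3.1, 5.79) = 5.79.
This density is strictly decreasing in θ, so the posterior mode lies at the lower boundary of the support.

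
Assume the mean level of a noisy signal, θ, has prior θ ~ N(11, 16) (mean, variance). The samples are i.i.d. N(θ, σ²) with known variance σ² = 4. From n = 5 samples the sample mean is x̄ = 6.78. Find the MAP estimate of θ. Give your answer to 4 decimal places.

θ̂_MAP = 6.9810

n = 5, x̄ = 6.78.
For a Normal prior and Normal likelihood with known variance, the posterior is Normal; its mode equals its mean, the precision-weighted average.
Prior precision 1/σ₀² = 1/16 = 0.0625; data precision n/σ² = 5/4 = 1.25.
θ̂ = (0.0625·11 + 1.25·6.78) / (0.0625 + 1.25) = 9.1625/1.3125 = 733/105 ≈ 6.9810.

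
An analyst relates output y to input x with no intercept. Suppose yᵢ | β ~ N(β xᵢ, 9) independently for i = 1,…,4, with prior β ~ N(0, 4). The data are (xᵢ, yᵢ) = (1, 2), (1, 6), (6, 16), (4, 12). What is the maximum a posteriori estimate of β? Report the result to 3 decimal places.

log p(β | y) = −Σ(yᵢ − βxᵢ)²/(2·9) − β²/(2·4) + const.
Setting the derivative to zero: Σxᵢ(yᵢ − βxᵢ)/9 − β/4 = 0, so β = Σxᵢyᵢ / (Σxᵢ² + σ²/τ²).
Σxᵢyᵢ = 1·2 + 1·6 + 6·16 + 4·12 = 152; Σxᵢ² = 54; σ²/τ² = 2.25.
β̂_MAP = 152 / (54 + 2.25) = 152/56.25 ≈ 2.702.

β̂_MAP = 2.702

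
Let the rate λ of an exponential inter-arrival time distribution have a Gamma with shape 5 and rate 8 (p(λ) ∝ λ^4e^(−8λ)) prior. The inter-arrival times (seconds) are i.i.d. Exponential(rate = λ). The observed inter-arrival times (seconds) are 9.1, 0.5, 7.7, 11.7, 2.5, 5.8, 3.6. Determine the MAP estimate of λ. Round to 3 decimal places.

λ̂_MAP = 0.225

The Exponential(rate=λ) likelihood is ∝ λ^n e^(−λΣtᵢ). Here n = 7 and Σtᵢ = 9.1 + 0.5 + 7.7 + 11.7 + 2.5 + 5.8 + 3.6 = 40.9.
Posterior ∝ λ^4e^(−8λ) · λ^7e^(−40.9λ) = λ^11e^(−48.9λ), i.e. Gamma(12, 48.9).
Mode = (a−1)/b = 11/48.9 ≈ 0.225.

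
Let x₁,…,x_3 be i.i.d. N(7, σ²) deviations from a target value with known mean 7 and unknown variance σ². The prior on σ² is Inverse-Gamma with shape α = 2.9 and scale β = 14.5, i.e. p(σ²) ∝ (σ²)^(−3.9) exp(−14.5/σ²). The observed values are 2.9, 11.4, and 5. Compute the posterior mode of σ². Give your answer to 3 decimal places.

σ̂²_MAP = 6.405

Sum of squared deviations about the known mean: SS = (2.9−7)² + (11.4−7)² + (5−7)² = 40.17.
The Normal likelihood contributes (σ²)^(−n/2) exp(−SS/(2σ²)), so the posterior is Inverse-Gamma(α + n/2, β + SS/2) = Inverse-Gamma(4.4, 34.585).
The mode of Inverse-Gamma(a, b) is b/(a+1) = 34.585/5.4 ≈ 6.405.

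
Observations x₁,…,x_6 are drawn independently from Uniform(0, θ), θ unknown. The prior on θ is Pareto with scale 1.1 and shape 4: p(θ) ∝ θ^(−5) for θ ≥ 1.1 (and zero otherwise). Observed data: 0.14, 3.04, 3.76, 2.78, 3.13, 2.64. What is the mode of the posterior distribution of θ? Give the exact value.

The Uniform(0, θ) likelihood is θ^(−n) for θ ≥ max(xᵢ), zero otherwise. Here max(xᵢ) = 3.76.
Posterior ∝ θ^(−5) · θ^(−6) = θ^(−11) on θ ≥ max(1.1, 3.76) = 3.76.
This density is strictly decreasing in θ, so the posterior mode lies at the lower boundary of the support.

θ̂_MAP = 3.76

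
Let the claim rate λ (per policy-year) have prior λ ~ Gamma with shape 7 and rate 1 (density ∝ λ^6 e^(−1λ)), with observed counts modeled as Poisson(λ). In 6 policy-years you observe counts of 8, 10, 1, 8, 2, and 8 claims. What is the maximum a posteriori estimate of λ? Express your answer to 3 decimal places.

Σxᵢ = 8+10+1+8+2+8 = 37, with n = 6.
Posterior ∝ λ^6e^(−1λ) · λ^37e^(−6λ) = λ^43e^(−7λ), i.e. Gamma(shape=44, rate=7).
The mode of a Gamma(a, b) with a ≥ 1 (shape–rate) is (a−1)/b = 43/7 ≈ 6.143.

λ̂_MAP = 6.143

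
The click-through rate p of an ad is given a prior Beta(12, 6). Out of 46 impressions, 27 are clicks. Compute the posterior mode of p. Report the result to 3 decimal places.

Prior: Beta(12, 6).
Data: 27 successes in 46 trials. The binomial likelihood contributes p^27(1−p)^19, so the posterior is Beta(12+27, 6+19) = Beta(39, 25).
For Beta(a, b) with a, b > 1 the mode is (a−1)/(a+b−2) = 38/62 ≈ 0.613.

p̂_MAP = 0.613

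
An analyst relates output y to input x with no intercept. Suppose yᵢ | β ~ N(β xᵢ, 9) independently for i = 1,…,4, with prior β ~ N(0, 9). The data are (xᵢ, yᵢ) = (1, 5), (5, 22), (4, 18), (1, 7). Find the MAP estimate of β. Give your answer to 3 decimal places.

β̂_MAP = 4.409

log p(β | y) = −Σ(yᵢ − βxᵢ)²/(2·9) − β²/(2·9) + const.
Setting the derivative to zero: Σxᵢ(yᵢ − βxᵢ)/9 − β/9 = 0, so β = Σxᵢyᵢ / (Σxᵢ² + σ²/τ²).
Σxᵢyᵢ = 1·5 + 5·22 + 4·18 + 1·7 = 194; Σxᵢ² = 43; σ²/τ² = 1.
β̂_MAP = 194 / (43 + 1) = 194/44 ≈ 4.409.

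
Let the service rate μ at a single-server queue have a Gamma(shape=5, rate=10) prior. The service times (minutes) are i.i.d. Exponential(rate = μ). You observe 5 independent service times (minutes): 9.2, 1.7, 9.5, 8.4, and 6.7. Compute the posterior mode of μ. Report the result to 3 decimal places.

The Exponential(rate=μ) likelihood is ∝ μ^n e^(−μΣtᵢ). Here n = 5 and Σtᵢ = 9.2 + 1.7 + 9.5 + 8.4 + 6.7 = 35.5.
Posterior ∝ μ^4e^(−10μ) · μ^5e^(−35.5μ) = μ^9e^(−45.5μ), i.e. Gamma(10, 45.5).
Mode = (a−1)/b = 9/45.5 ≈ 0.198.

μ̂_MAP = 0.198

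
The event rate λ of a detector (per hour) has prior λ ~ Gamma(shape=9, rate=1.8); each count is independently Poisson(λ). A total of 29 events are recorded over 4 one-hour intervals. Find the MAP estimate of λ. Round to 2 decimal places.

λ̂_MAP = 6.38

Σxᵢ = 29, n = 4.
Posterior ∝ λ^8e^(−1.8λ) · λ^29e^(−4λ) = λ^37e^(−5.8λ), i.e. Gamma(shape=38, rate=5.8).
The mode of a Gamma(a, b) with a ≥ 1 (shape–rate) is (a−1)/b = 37/5.8 ≈ 6.38.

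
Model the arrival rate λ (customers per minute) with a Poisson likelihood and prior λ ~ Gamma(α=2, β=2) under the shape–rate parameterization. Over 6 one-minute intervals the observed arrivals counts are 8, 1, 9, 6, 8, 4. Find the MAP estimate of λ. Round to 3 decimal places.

Σxᵢ = 8+1+9+6+8+4 = 36, with n = 6.
Posterior ∝ λe^(−2λ) · λ^36e^(−6λ) = λ^37e^(−8λ), i.e. Gamma(shape=38, rate=8).
The mode of a Gamma(a, b) with a ≥ 1 (shape–rate) is (a−1)/b = 37/8 ≈ 4.625.

λ̂_MAP = 4.625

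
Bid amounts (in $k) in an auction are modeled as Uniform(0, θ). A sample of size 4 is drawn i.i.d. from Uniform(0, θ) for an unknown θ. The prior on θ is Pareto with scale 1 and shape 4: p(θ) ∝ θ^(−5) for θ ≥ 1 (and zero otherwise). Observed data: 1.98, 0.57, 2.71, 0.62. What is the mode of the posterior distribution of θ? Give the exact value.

The Uniform(0, θ) likelihood is θ^(−n) for θ ≥ max(xᵢ), zero otherwise. Here max(xᵢ) = 2.71.
Posterior ∝ θ^(−5) · θ^(−4) = θ^(−9) on θ ≥ max(1, 2.71) = 2.71.
This density is strictly decreasing in θ, so the posterior mode lies at the lower boundary of the support.

θ̂_MAP = 2.71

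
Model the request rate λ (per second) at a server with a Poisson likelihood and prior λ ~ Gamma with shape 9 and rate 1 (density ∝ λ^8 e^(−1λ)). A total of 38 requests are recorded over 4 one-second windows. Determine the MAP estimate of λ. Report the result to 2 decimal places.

λ̂_MAP = 9.20

Σxᵢ = 38, n = 4.
Posterior ∝ λ^8e^(−1λ) · λ^38e^(−4λ) = λ^46e^(−5λ), i.e. Gamma(shape=47, rate=5).
The mode of a Gamma(a, b) with a ≥ 1 (shape–rate) is (a−1)/b = 46/5 ≈ 9.20.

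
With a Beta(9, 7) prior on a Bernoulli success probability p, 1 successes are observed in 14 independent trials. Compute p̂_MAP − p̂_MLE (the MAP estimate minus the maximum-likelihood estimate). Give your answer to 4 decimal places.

Posterior is Beta(10, 20); MAP = (10−1)/(30−2) = 9/28 ≈ 0.32143.
MLE ignores the prior: p̂_MLE = k/n = 1/14 ≈ 0.07143.
Difference = 9/28 − 1/14 = 1/4 ≈ 0.2500.

MAP − MLE = 0.2500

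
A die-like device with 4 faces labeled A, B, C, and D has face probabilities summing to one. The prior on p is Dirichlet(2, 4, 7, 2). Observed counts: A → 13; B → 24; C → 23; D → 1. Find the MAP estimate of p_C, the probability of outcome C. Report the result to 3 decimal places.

MAP estimate of p_C = 0.403

The posterior is Dirichlet(αᵢ + nᵢ) = Dirichlet(15, 28, 30, 3).
For a Dirichlet(a₁,…,a_K) with all aᵢ > 1, the mode has j-th component (aⱼ − 1)/(Σaᵢ − K).
Here Σaᵢ = 76 and K = 4, so p_C = (30 − 1)/(76 − 4) = 29/72 ≈ 0.403.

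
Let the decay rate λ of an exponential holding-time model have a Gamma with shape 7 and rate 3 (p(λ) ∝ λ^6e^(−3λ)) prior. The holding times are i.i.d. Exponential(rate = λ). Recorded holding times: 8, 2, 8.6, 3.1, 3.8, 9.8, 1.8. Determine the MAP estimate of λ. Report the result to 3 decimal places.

λ̂_MAP = 0.324

The Exponential(rate=λ) likelihood is ∝ λ^n e^(−λΣtᵢ). Here n = 7 and Σtᵢ = 8 + 2 + 8.6 + 3.1 + 3.8 + 9.8 + 1.8 = 37.1.
Posterior ∝ λ^6e^(−3λ) · λ^7e^(−37.1λ) = λ^13e^(−40.1λ), i.e. Gamma(14, 40.1).
Mode = (a−1)/b = 13/40.1 ≈ 0.324.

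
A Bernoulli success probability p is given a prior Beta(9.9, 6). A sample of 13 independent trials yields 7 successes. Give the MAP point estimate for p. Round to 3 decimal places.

p̂_MAP = 0.591

Prior: Beta(9.9, 6).
Data: 7 successes in 13 trials. The binomial likelihood contributes p^7(1−p)^6, so the posterior is Beta(9.9+7, 6+6) = Beta(16.9, 12).
For Beta(a, b) with a, b > 1 the mode is (a−1)/(a+b−2) = 15.9/26.9 ≈ 0.591.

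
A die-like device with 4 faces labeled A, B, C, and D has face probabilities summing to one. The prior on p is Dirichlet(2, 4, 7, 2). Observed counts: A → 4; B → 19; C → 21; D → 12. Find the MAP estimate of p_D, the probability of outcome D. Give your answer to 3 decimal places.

The posterior is Dirichlet(αᵢ + nᵢ) = Dirichlet(6, 23, 28, 14).
For a Dirichlet(a₁,…,a_K) with all aᵢ > 1, the mode has j-th component (aⱼ − 1)/(Σaᵢ − K).
Here Σaᵢ = 71 and K = 4, so p_D = (14 − 1)/(71 − 4) = 13/67 ≈ 0.194.

MAP estimate of p_D = 0.194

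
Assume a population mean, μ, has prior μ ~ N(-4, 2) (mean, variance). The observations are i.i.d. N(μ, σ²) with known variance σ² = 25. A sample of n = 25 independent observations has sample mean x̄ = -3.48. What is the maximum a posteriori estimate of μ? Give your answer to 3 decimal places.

n = 25, x̄ = -3.48.
For a Normal prior and Normal likelihood with known variance, the posterior is Normal; its mode equals its mean, the precision-weighted average.
Prior precision 1/σ₀² = 1/2 = 0.5; data precision n/σ² = 25/25 = 1.
μ̂ = (0.5·(-4) + 1·(-3.48)) / (0.5 + 1) = (-5.48)/1.5 = -274/75 ≈ -3.653.

μ̂_MAP = -3.653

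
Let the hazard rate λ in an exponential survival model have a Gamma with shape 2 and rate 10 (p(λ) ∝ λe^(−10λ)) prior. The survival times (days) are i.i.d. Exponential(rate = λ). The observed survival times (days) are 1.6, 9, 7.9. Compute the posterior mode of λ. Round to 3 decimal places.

λ̂_MAP = 0.140

The Exponential(rate=λ) likelihood is ∝ λ^n e^(−λΣtᵢ). Here n = 3 and Σtᵢ = 1.6 + 9 + 7.9 = 18.5.
Posterior ∝ λe^(−10λ) · λ^3e^(−18.5λ) = λ^4e^(−28.5λ), i.e. Gamma(5, 28.5).
Mode = (a−1)/b = 4/28.5 ≈ 0.140.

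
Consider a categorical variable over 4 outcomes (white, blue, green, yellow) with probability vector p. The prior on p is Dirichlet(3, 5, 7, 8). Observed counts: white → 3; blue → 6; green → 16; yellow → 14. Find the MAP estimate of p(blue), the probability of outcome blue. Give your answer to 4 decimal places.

The posterior is Dirichlet(αᵢ + nᵢ) = Dirichlet(6, 11, 23, 22).
For a Dirichlet(a₁,…,a_K) with all aᵢ > 1, the mode has j-th component (aⱼ − 1)/(Σaᵢ − K).
Here Σaᵢ = 62 and K = 4, so p(blue) = (11 − 1)/(62 − 4) = 10/58 ≈ 0.1724.

MAP estimate of p(blue) = 0.1724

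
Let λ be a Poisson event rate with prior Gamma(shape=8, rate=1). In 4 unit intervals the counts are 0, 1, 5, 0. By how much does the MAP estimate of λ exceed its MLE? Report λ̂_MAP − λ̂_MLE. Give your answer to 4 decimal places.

Σxᵢ = 6. Posterior is Gamma(14, 5); MAP = (14−1)/5 = 13/5 ≈ 2.60000.
MLE = x̄ = 6/4 ≈ 1.50000.
Difference = 13/5 − 6/4 = 11/10 ≈ 1.1000.

MAP − MLE = 1.1000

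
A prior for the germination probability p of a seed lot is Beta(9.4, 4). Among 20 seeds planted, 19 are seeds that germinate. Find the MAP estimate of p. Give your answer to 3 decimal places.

p̂_MAP = 0.873

Prior: Beta(9.4, 4).
Data: 19 successes in 20 trials. The binomial likelihood contributes p^19(1−p)^1, so the posterior is Beta(9.4+19, 4+1) = Beta(28.4, 5).
For Beta(a, b) with a, b > 1 the mode is (a−1)/(a+b−2) = 27.4/31.4 ≈ 0.873.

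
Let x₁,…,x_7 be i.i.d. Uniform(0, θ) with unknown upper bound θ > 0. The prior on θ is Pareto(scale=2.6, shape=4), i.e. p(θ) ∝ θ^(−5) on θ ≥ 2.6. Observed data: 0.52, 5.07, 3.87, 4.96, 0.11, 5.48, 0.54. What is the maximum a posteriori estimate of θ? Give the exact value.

θ̂_MAP = 5.48

The Uniform(0, θ) likelihood is θ^(−n) for θ ≥ max(xᵢ), zero otherwise. Here max(xᵢ) = 5.48.
Posterior ∝ θ^(−5) · θ^(−7) = θ^(−12) on θ ≥ max(2.6, 5.48) = 5.48.
This density is strictly decreasing in θ, so the posterior mode lies at the lower boundary of the support.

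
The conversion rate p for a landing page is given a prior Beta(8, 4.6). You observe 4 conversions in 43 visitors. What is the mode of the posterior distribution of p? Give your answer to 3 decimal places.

p̂_MAP = 0.205

Prior: Beta(8, 4.6).
Data: 4 successes in 43 trials. The binomial likelihood contributes p^4(1−p)^39, so the posterior is Beta(8+4, 4.6+39) = Beta(12, 43.6).
For Beta(a, b) with a, b > 1 the mode is (a−1)/(a+b−2) = 11/53.6 ≈ 0.205.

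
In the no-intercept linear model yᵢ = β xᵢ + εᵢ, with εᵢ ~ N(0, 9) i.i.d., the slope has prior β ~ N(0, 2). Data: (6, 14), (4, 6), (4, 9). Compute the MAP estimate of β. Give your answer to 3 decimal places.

log p(β | y) = −Σ(yᵢ − βxᵢ)²/(2·9) − β²/(2·2) + const.
Setting the derivative to zero: Σxᵢ(yᵢ − βxᵢ)/9 − β/2 = 0, so β = Σxᵢyᵢ / (Σxᵢ² + σ²/τ²).
Σxᵢyᵢ = 6·14 + 4·6 + 4·9 = 144; Σxᵢ² = 68; σ²/τ² = 4.5.
β̂_MAP = 144 / (68 + 4.5) = 144/72.5 ≈ 1.986.

β̂_MAP = 1.986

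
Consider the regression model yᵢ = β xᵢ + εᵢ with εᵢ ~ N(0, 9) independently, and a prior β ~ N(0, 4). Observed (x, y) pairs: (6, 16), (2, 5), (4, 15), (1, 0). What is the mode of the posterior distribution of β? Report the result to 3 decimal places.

β̂_MAP = 2.802

log p(β | y) = −Σ(yᵢ − βxᵢ)²/(2·9) − β²/(2·4) + const.
Setting the derivative to zero: Σxᵢ(yᵢ − βxᵢ)/9 − β/4 = 0, so β = Σxᵢyᵢ / (Σxᵢ² + σ²/τ²).
Σxᵢyᵢ = 6·16 + 2·5 + 4·15 + 1·0 = 166; Σxᵢ² = 57; σ²/τ² = 2.25.
β̂_MAP = 166 / (57 + 2.25) = 166/59.25 ≈ 2.802.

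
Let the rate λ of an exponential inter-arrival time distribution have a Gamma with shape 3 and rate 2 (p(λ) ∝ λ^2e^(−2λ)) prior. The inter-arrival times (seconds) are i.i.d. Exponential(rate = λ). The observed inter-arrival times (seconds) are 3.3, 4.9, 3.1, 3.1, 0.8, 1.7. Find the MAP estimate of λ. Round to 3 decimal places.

λ̂_MAP = 0.423

The Exponential(rate=λ) likelihood is ∝ λ^n e^(−λΣtᵢ). Here n = 6 and Σtᵢ = 3.3 + 4.9 + 3.1 + 3.1 + 0.8 + 1.7 = 16.9.
Posterior ∝ λ^2e^(−2λ) · λ^6e^(−16.9λ) = λ^8e^(−18.9λ), i.e. Gamma(9, 18.9).
Mode = (a−1)/b = 8/18.9 ≈ 0.423.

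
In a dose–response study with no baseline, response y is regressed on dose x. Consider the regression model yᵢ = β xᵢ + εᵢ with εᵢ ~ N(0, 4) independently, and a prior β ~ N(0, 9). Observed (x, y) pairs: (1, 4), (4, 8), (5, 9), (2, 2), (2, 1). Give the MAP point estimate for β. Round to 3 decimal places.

β̂_MAP = 1.725

log p(β | y) = −Σ(yᵢ − βxᵢ)²/(2·4) − β²/(2·9) + const.
Setting the derivative to zero: Σxᵢ(yᵢ − βxᵢ)/4 − β/9 = 0, so β = Σxᵢyᵢ / (Σxᵢ² + σ²/τ²).
Σxᵢyᵢ = 1·4 + 4·8 + 5·9 + 2·2 + 2·1 = 87; Σxᵢ² = 50; σ²/τ² = 4/9.
β̂_MAP = 87 / (50 + 4/9) = 87/(454/9) = 783/454 ≈ 1.725.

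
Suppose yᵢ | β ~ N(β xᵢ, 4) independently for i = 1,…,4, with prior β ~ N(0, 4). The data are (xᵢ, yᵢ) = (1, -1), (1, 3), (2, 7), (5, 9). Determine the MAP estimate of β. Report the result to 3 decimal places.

β̂_MAP = 1.906

log p(β | y) = −Σ(yᵢ − βxᵢ)²/(2·4) − β²/(2·4) + const.
Setting the derivative to zero: Σxᵢ(yᵢ − βxᵢ)/4 − β/4 = 0, so β = Σxᵢyᵢ / (Σxᵢ² + σ²/τ²).
Σxᵢyᵢ = 1·(-1) + 1·3 + 2·7 + 5·9 = 61; Σxᵢ² = 31; σ²/τ² = 1.
β̂_MAP = 61 / (31 + 1) = 61/32 ≈ 1.906.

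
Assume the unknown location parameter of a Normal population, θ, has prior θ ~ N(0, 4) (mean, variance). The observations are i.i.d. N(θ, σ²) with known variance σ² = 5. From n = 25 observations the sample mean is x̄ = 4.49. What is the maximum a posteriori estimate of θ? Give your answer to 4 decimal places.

θ̂_MAP = 4.2762

n = 25, x̄ = 4.49.
For a Normal prior and Normal likelihood with known variance, the posterior is Normal; its mode equals its mean, the precision-weighted average.
Prior precision 1/σ₀² = 1/4 = 0.25; data precision n/σ² = 25/5 = 5.
θ̂ = (0.25·0 + 5·4.49) / (0.25 + 5) = 22.45/5.25 = 449/105 ≈ 4.2762.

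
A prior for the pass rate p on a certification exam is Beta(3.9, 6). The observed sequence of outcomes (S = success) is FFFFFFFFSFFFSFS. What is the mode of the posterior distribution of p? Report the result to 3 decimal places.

Prior: Beta(3.9, 6).
Data: 3 successes in 15 trials (from the sequence). The binomial likelihood contributes p^3(1−p)^12, so the posterior is Beta(3.9+3, 6+12) = Beta(6.9, 18).
For Beta(a, b) with a, b > 1 the mode is (a−1)/(a+b−2) = 5.9/22.9 ≈ 0.258.

p̂_MAP = 0.258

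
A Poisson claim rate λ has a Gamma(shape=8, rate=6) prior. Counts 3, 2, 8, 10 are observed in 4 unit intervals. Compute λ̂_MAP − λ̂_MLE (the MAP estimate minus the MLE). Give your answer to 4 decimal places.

Σxᵢ = 23. Posterior is Gamma(31, 10); MAP = (31−1)/10 = 30/10 ≈ 3.00000.
MLE = x̄ = 23/4 ≈ 5.75000.
Difference = 30/10 − 23/4 = -11/4 ≈ -2.7500.

MAP − MLE = -2.7500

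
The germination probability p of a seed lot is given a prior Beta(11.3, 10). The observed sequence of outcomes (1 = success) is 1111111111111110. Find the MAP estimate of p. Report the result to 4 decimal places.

Prior: Beta(11.3, 10).
Data: 15 successes in 16 trials (from the sequence). The binomial likelihood contributes p^15(1−p)^1, so the posterior is Beta(11.3+15, 10+1) = Beta(26.3, 11).
For Beta(a, b) with a, b > 1 the mode is (a−1)/(a+b−2) = 25.3/35.3 ≈ 0.7167.

p̂_MAP = 0.7167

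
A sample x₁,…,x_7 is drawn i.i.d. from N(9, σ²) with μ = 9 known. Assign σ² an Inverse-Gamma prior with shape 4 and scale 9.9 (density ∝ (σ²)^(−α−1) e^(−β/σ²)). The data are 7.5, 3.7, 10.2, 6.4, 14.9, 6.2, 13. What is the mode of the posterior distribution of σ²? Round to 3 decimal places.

σ̂²_MAP = 6.882

Sum of squared deviations about the known mean: SS = (7.5−9)² + (3.7−9)² + (10.2−9)² + (6.4−9)² + (14.9−9)² + (6.2−9)² + (13−9)² = 97.19.
The Normal likelihood contributes (σ²)^(−n/2) exp(−SS/(2σ²)), so the posterior is Inverse-Gamma(α + n/2, β + SS/2) = Inverse-Gamma(7.5, 58.495).
The mode of Inverse-Gamma(a, b) is b/(a+1) = 58.495/8.5 ≈ 6.882.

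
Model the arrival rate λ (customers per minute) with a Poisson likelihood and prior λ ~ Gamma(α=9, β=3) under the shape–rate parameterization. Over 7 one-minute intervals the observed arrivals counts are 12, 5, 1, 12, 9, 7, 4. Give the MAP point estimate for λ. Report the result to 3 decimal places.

λ̂_MAP = 5.800

Σxᵢ = 12+5+1+12+9+7+4 = 50, with n = 7.
Posterior ∝ λ^8e^(−3λ) · λ^50e^(−7λ) = λ^58e^(−10λ), i.e. Gamma(shape=59, rate=10).
The mode of a Gamma(a, b) with a ≥ 1 (shape–rate) is (a−1)/b = 58/10 ≈ 5.800.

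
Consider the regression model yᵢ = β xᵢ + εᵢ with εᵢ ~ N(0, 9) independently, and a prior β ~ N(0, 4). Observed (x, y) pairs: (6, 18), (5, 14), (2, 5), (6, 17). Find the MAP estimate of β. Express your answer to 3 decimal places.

β̂_MAP = 2.809

log p(β | y) = −Σ(yᵢ − βxᵢ)²/(2·9) − β²/(2·4) + const.
Setting the derivative to zero: Σxᵢ(yᵢ − βxᵢ)/9 − β/4 = 0, so β = Σxᵢyᵢ / (Σxᵢ² + σ²/τ²).
Σxᵢyᵢ = 6·18 + 5·14 + 2·5 + 6·17 = 290; Σxᵢ² = 101; σ²/τ² = 2.25.
β̂_MAP = 290 / (101 + 2.25) = 290/103.25 ≈ 2.809.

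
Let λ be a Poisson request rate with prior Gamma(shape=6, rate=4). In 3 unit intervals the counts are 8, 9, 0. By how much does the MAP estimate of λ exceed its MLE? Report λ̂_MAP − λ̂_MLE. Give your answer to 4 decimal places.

MAP − MLE = -2.5238

Σxᵢ = 17. Posterior is Gamma(23, 7); MAP = (23−1)/7 = 22/7 ≈ 3.14286.
MLE = x̄ = 17/3 ≈ 5.66667.
Difference = 22/7 − 17/3 = -53/21 ≈ -2.5238.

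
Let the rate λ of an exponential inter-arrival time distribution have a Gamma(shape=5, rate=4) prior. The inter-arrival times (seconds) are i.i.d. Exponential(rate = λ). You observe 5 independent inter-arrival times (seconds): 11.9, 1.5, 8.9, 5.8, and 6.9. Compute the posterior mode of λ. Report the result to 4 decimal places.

The Exponential(rate=λ) likelihood is ∝ λ^n e^(−λΣtᵢ). Here n = 5 and Σtᵢ = 11.9 + 1.5 + 8.9 + 5.8 + 6.9 = 35.
Posterior ∝ λ^4e^(−4λ) · λ^5e^(−35λ) = λ^9e^(−39λ), i.e. Gamma(10, 39).
Mode = (a−1)/b = 9/39 ≈ 0.2308.

λ̂_MAP = 0.2308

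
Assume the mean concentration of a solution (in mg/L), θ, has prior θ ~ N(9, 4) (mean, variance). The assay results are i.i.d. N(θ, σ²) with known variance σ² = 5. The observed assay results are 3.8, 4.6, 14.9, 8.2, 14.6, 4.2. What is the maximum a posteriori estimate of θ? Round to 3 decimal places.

n = 6; x̄ = (3.8 + 4.6 + 14.9 + 8.2 + 14.6 + 4.2)/6 = 50.3/6 = 503/60 ≈ 8.3833.
For a Normal prior and Normal likelihood with known variance, the posterior is Normal; its mode equals its mean, the precision-weighted average.
Prior precision 1/σ₀² = 1/4 = 0.25; data precision n/σ² = 6/5 = 1.2.
θ̂ = (0.25·9 + 1.2·(503/60)) / (0.25 + 1.2) = 12.31/1.45 = 1231/145 ≈ 8.490.

θ̂_MAP = 8.490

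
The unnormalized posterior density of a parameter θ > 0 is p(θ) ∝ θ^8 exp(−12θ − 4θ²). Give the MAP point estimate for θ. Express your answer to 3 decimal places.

θ̂_MAP = 0.500

ℓ'(θ) = 8/θ − 12 − 8θ. Setting this to zero and multiplying by θ: 8θ² + 12θ − 8 = 0.
θ = (−12 + √(12² + 4·8·8)) / (2·8) = (−12 + √400) / 16 = (−12 + 20)/16 = 1/2.
ℓ''(θ) = −8/θ² − 8 < 0, confirming a maximum.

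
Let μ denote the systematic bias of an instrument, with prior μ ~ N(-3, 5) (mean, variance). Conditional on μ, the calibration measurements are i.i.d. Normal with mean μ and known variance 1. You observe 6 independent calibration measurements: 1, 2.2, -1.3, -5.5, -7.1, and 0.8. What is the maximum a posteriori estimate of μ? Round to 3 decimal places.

n = 6; x̄ = (1 + 2.2 + (-1.3) + (-5.5) + (-7.1) + 0.8)/6 = -9.9/6 = -1.65.
For a Normal prior and Normal likelihood with known variance, the posterior is Normal; its mode equals its mean, the precision-weighted average.
Prior precision 1/σ₀² = 1/5 = 0.2; data precision n/σ² = 6/1 = 6.
μ̂ = (0.2·(-3) + 6·(-1.65)) / (0.2 + 6) = (-10.5)/6.2 = -105/62 ≈ -1.694.

μ̂_MAP = -1.694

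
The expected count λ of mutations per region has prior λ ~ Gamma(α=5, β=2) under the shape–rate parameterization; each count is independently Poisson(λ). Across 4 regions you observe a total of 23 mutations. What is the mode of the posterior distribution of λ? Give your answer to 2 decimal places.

λ̂_MAP = 4.50

Σxᵢ = 23, n = 4.
Posterior ∝ λ^4e^(−2λ) · λ^23e^(−4λ) = λ^27e^(−6λ), i.e. Gamma(shape=28, rate=6).
The mode of a Gamma(a, b) with a ≥ 1 (shape–rate) is (a−1)/b = 27/6 ≈ 4.50.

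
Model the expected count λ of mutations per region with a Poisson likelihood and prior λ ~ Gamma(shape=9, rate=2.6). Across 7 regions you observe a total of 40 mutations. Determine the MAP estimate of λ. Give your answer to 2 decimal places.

Σxᵢ = 40, n = 7.
Posterior ∝ λ^8e^(−2.6λ) · λ^40e^(−7λ) = λ^48e^(−9.6λ), i.e. Gamma(shape=49, rate=9.6).
The mode of a Gamma(a, b) with a ≥ 1 (shape–rate) is (a−1)/b = 48/9.6 ≈ 5.00.

λ̂_MAP = 5.00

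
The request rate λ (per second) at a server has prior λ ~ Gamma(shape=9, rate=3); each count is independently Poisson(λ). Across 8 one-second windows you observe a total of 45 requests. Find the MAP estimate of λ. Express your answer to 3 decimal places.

λ̂_MAP = 4.818

Σxᵢ = 45, n = 8.
Posterior ∝ λ^8e^(−3λ) · λ^45e^(−8λ) = λ^53e^(−11λ), i.e. Gamma(shape=54, rate=11).
The mode of a Gamma(a, b) with a ≥ 1 (shape–rate) is (a−1)/b = 53/11 ≈ 4.818.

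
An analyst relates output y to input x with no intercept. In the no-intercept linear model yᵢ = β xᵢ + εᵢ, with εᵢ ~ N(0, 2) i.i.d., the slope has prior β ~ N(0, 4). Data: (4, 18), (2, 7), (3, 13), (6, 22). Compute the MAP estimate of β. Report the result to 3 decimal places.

β̂_MAP = 3.924

log p(β | y) = −Σ(yᵢ − βxᵢ)²/(2·2) − β²/(2·4) + const.
Setting the derivative to zero: Σxᵢ(yᵢ − βxᵢ)/2 − β/4 = 0, so β = Σxᵢyᵢ / (Σxᵢ² + σ²/τ²).
Σxᵢyᵢ = 4·18 + 2·7 + 3·13 + 6·22 = 257; Σxᵢ² = 65; σ²/τ² = 0.5.
β̂_MAP = 257 / (65 + 0.5) = 257/65.5 ≈ 3.924.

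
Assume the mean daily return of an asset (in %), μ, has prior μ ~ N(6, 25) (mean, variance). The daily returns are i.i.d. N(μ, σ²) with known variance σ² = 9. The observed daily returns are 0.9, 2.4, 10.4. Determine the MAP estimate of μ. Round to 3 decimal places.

n = 3; x̄ = (0.9 + 2.4 + 10.4)/3 = 13.7/3 = 137/30 ≈ 4.5667.
For a Normal prior and Normal likelihood with known variance, the posterior is Normal; its mode equals its mean, the precision-weighted average.
Prior precision 1/σ₀² = 1/25 = 0.04; data precision n/σ² = 3/9 = 1/3.
μ̂ = (0.04·6 + (1/3)·(137/30)) / (0.04 + 1/3) = (793/450)/(28/75) = 793/168 ≈ 4.720.

μ̂_MAP = 4.720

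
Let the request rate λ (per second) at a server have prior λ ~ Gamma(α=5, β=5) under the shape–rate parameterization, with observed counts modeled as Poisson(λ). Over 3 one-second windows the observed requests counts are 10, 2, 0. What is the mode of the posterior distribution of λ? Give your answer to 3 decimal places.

Σxᵢ = 10+2+0 = 12, with n = 3.
Posterior ∝ λ^4e^(−5λ) · λ^12e^(−3λ) = λ^16e^(−8λ), i.e. Gamma(shape=17, rate=8).
The mode of a Gamma(a, b) with a ≥ 1 (shape–rate) is (a−1)/b = 16/8 ≈ 2.000.

λ̂_MAP = 2.000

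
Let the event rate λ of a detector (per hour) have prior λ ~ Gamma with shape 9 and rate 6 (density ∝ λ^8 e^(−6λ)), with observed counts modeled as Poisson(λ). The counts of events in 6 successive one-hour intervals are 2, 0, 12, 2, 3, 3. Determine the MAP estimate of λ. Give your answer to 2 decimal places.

Σxᵢ = 2+0+12+2+3+3 = 22, with n = 6.
Posterior ∝ λ^8e^(−6λ) · λ^22e^(−6λ) = λ^30e^(−12λ), i.e. Gamma(shape=31, rate=12).
The mode of a Gamma(a, b) with a ≥ 1 (shape–rate) is (a−1)/b = 30/12 ≈ 2.50.

λ̂_MAP = 2.50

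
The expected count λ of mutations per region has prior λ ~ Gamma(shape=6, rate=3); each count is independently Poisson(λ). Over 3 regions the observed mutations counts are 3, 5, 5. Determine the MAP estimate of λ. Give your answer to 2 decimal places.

Σxᵢ = 3+5+5 = 13, with n = 3.
Posterior ∝ λ^5e^(−3λ) · λ^13e^(−3λ) = λ^18e^(−6λ), i.e. Gamma(shape=19, rate=6).
The mode of a Gamma(a, b) with a ≥ 1 (shape–rate) is (a−1)/b = 18/6 ≈ 3.00.

λ̂_MAP = 3.00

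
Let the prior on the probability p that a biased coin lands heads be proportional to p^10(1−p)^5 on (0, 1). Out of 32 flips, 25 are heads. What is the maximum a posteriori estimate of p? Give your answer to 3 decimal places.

p̂_MAP = 0.745

The prior density ∝ p^10(1−p)^5 is the kernel of Beta(11, 6).
Data: 25 successes in 32 trials. The binomial likelihood contributes p^25(1−p)^7, so the posterior is Beta(11+25, 6+7) = Beta(36, 13).
For Beta(a, b) with a, b > 1 the mode is (a−1)/(a+b−2) = 35/47 ≈ 0.745.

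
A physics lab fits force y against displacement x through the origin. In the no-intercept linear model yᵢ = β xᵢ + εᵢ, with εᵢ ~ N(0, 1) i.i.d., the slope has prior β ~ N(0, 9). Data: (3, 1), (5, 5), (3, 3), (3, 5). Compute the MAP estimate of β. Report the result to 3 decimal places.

β̂_MAP = 0.998

log p(β | y) = −Σ(yᵢ − βxᵢ)²/(2·1) − β²/(2·9) + const.
Setting the derivative to zero: Σxᵢ(yᵢ − βxᵢ)/1 − β/9 = 0, so β = Σxᵢyᵢ / (Σxᵢ² + σ²/τ²).
Σxᵢyᵢ = 3·1 + 5·5 + 3·3 + 3·5 = 52; Σxᵢ² = 52; σ²/τ² = 1/9.
β̂_MAP = 52 / (52 + 1/9) = 52/(469/9) = 468/469 ≈ 0.998.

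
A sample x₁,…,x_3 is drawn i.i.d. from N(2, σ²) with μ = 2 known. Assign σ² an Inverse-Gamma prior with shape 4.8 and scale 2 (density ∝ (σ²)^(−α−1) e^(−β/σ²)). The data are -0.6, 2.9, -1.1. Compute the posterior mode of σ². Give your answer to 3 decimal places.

Sum of squared deviations about the known mean: SS = (-0.6−2)² + (2.9−2)² + (-1.1−2)² = 17.18.
The Normal likelihood contributes (σ²)^(−n/2) exp(−SS/(2σ²)), so the posterior is Inverse-Gamma(α + n/2, β + SS/2) = Inverse-Gamma(6.3, 10.59).
The mode of Inverse-Gamma(a, b) is b/(a+1) = 10.59/7.3 ≈ 1.451.

σ̂²_MAP = 1.451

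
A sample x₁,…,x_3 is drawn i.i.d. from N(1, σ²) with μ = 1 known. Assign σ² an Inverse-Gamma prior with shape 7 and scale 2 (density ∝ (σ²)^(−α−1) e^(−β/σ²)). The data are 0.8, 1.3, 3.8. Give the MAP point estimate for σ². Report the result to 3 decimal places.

σ̂²_MAP = 0.630

Sum of squared deviations about the known mean: SS = (0.8−1)² + (1.3−1)² + (3.8−1)² = 7.97.
The Normal likelihood contributes (σ²)^(−n/2) exp(−SS/(2σ²)), so the posterior is Inverse-Gamma(α + n/2, β + SS/2) = Inverse-Gamma(8.5, 5.985).
The mode of Inverse-Gamma(a, b) is b/(a+1) = 5.985/9.5 ≈ 0.630.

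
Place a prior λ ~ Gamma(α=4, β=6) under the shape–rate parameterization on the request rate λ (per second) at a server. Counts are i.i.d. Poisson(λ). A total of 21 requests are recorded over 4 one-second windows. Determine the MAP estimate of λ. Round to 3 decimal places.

λ̂_MAP = 2.400

Σxᵢ = 21, n = 4.
Posterior ∝ λ^3e^(−6λ) · λ^21e^(−4λ) = λ^24e^(−10λ), i.e. Gamma(shape=25, rate=10).
The mode of a Gamma(a, b) with a ≥ 1 (shape–rate) is (a−1)/b = 24/10 ≈ 2.400.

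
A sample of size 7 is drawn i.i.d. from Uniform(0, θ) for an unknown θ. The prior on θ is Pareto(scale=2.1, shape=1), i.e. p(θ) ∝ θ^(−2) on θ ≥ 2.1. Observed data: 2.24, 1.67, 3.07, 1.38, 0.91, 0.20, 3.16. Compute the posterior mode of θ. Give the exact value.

θ̂_MAP = 3.16

The Uniform(0, θ) likelihood is θ^(−n) for θ ≥ max(xᵢ), zero otherwise. Here max(xᵢ) = 3.16.
Posterior ∝ θ^(−2) · θ^(−7) = θ^(−9) on θ ≥ max(2.1, 3.16) = 3.16.
This density is strictly decreasing in θ, so the posterior mode lies at the lower boundary of the support.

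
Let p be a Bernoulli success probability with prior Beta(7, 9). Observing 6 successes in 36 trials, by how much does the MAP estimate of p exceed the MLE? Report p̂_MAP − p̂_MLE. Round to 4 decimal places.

Posterior is Beta(13, 39); MAP = (13−1)/(52−2) = 12/50 ≈ 0.24000.
MLE ignores the prior: p̂_MLE = k/n = 6/36 ≈ 0.16667.
Difference = 12/50 − 6/36 = 11/150 ≈ 0.0733.

MAP − MLE = 0.0733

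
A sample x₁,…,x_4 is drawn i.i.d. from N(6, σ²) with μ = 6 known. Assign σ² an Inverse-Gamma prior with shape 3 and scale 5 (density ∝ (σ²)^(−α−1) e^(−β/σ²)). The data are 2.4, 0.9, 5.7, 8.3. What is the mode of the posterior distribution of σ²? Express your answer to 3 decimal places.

Sum of squared deviations about the known mean: SS = (2.4−6)² + (0.9−6)² + (5.7−6)² + (8.3−6)² = 44.35.
The Normal likelihood contributes (σ²)^(−n/2) exp(−SS/(2σ²)), so the posterior is Inverse-Gamma(α + n/2, β + SS/2) = Inverse-Gamma(5, 27.175).
The mode of Inverse-Gamma(a, b) is b/(a+1) = 27.175/6 ≈ 4.529.

σ̂²_MAP = 4.529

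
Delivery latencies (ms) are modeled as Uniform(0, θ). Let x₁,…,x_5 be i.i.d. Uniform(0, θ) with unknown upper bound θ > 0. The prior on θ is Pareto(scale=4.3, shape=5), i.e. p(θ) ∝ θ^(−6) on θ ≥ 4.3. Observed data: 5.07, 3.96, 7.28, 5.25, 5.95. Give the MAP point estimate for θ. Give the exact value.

θ̂_MAP = 7.28

The Uniform(0, θ) likelihood is θ^(−n) for θ ≥ max(xᵢ), zero otherwise. Here max(xᵢ) = 7.28.
Posterior ∝ θ^(−6) · θ^(−5) = θ^(−11) on θ ≥ max(4.3, 7.28) = 7.28.
This density is strictly decreasing in θ, so the posterior mode lies at the lower boundary of the support.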